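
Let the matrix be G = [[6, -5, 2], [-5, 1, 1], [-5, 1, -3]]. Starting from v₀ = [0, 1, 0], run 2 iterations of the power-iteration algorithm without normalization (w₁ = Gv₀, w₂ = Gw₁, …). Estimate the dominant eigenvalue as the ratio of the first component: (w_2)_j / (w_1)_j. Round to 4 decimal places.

6.6000

w1 = Gv₀ = (6·0 + (-5)·1 + 2·0; (-5)·0 + 1·1 + 1·0; (-5)·0 + 1·1 + (-3)·0) = (-5, 1, 1)
w2 = Gw1 = (6·(-5) + (-5)·1 + 2·1; (-5)·(-5) + 1·1 + 1·1; (-5)·(-5) + 1·1 + (-3)·1) = (-33, 27, 23)
Ratio at component: -33 / -5 = 6.6000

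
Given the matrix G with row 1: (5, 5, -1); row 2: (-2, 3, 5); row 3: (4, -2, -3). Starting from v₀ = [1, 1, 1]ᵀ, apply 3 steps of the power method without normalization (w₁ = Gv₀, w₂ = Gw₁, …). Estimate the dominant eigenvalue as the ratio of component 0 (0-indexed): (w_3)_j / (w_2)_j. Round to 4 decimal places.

4.3158

w1 = Gv₀ = (5·1 + 5·1 + (-1)·1; (-2)·1 + 3·1 + 5·1; 4·1 + (-2)·1 + (-3)·1) = (9, 6, -1)
w2 = Gw1 = (5·9 + 5·6 + (-1)·(-1); (-2)·9 + 3·6 + 5·(-1); 4·9 + (-2)·6 + (-3)·(-1)) = (76, -5, 27)
w3 = Gw2 = (328, -32, 233)
Ratio at component: 328 / 76 = 4.3158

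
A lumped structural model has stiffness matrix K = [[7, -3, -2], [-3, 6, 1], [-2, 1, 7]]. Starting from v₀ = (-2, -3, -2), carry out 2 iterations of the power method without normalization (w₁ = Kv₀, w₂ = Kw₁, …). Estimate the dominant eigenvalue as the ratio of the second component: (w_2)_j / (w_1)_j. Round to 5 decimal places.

w1 = Kv₀ = (7·(-2) + (-3)·(-3) + (-2)·(-2); (-3)·(-2) + 6·(-3) + 1·(-2); (-2)·(-2) + 1·(-3) + 7·(-2)) = (-1, -14, -13)
w2 = Kw1 = (7·(-1) + (-3)·(-14) + (-2)·(-13); (-3)·(-1) + 6·(-14) + 1·(-13); (-2)·(-1) + 1·(-14) + 7·(-13)) = (61, -94, -103)
Ratio at component: -94 / -14 = 6.71429

λ ≈ 6.71429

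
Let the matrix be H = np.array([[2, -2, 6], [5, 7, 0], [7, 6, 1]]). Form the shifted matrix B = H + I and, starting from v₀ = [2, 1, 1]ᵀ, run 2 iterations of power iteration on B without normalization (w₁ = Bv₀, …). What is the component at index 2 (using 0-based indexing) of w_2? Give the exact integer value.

B = H + I has rows (3, -2, 6); (5, 8, 0); (7, 6, 2)
w1 = Bv₀ = (3·2 + (-2)·1 + 6·1; 5·2 + 8·1 + 0·1; 7·2 + 6·1 + 2·1) = (10, 18, 22)
w2 = Bw1 = (3·10 + (-2)·18 + 6·22; 5·10 + 8·18 + 0·22; 7·10 + 6·18 + 2·22) = (126, 194, 222)
Requested component of w2: 222

222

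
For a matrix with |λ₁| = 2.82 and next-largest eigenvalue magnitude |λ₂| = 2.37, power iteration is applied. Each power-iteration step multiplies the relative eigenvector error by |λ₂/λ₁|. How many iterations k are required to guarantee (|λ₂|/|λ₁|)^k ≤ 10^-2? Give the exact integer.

|λ₂/λ₁| = 2.37/2.82 = 0.84043
Need k ≥ ln(10^-2) / ln(0.84043) = -4.6052 / -0.1738 ≈ 26.490
Smallest integer k satisfying the bound: 27

27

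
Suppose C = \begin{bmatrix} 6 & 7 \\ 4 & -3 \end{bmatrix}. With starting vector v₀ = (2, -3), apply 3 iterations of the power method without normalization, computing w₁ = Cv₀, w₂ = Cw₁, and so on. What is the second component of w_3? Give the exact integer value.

521

w1 = Cv₀ = (-9, 17)
w2 = Cw1 = (65, -87)
w3 = Cw2 = (-219, 521)
The requested component of w3 is 521.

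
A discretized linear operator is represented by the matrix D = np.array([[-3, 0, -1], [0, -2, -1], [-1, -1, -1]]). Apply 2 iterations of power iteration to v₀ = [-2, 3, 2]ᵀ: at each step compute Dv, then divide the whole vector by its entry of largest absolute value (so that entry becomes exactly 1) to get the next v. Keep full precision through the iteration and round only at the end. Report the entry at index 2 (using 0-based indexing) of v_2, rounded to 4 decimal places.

Dv0 = (4.00000, -8.00000, -3.00000); divide by -8.00000 → v1 = (-0.50000, 1.00000, 0.37500)
Dv1 = (1.12500, -2.37500, -0.87500); divide by -2.37500 → v2 = (-0.47368, 1.00000, 0.36842)
Requested entry of v2: 7/19 = 0.3684

0.3684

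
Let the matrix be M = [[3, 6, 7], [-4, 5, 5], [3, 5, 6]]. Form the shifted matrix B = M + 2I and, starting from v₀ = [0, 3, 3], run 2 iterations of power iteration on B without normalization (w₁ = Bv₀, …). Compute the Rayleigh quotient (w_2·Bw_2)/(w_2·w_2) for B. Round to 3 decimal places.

μ ≈ 13.250

B = M + 2I has rows (5, 6, 7); (-4, 7, 5); (3, 5, 8)
w1 = Bv₀ = (39, 36, 39)
w2 = Bw1 = (684, 291, 609)
Bw2 = (9429, 2346, 8379)
w2·Bw2 = 12234933; w2·w2 = 923418; μ ≈ 12234933/923418 = 13.250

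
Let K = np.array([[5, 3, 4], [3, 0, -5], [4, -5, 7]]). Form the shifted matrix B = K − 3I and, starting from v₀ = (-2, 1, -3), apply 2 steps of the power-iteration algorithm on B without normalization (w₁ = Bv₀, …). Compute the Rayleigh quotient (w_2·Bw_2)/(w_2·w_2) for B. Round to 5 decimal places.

7.66810

B = K − 3I has rows (2, 3, 4); (3, -3, -5); (4, -5, 4)
w1 = Bv₀ = (2·(-2) + 3·1 + 4·(-3); 3·(-2) + (-3)·1 + (-5)·(-3); 4·(-2) + (-5)·1 + 4·(-3)) = (-13, 6, -25)
w2 = Bw1 = (2·(-13) + 3·6 + 4·(-25); 3·(-13) + (-3)·6 + (-5)·(-25); 4·(-13) + (-5)·6 + 4·(-25)) = (-108, 68, -182)
Bw2 = (-740, 382, -1500)
w2·Bw2 = 378896; w2·w2 = 49412; μ ≈ 378896/49412 = 7.66810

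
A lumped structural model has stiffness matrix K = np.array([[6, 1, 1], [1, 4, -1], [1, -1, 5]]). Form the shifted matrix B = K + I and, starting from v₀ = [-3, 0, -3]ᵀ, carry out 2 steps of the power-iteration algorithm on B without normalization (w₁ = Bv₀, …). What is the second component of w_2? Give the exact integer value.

B = K + I has rows (7, 1, 1); (1, 5, -1); (1, -1, 6)
w1 = Bv₀ = (-24, 0, -21)
w2 = Bw1 = (-189, -3, -150)
Requested component of w2: -3

-3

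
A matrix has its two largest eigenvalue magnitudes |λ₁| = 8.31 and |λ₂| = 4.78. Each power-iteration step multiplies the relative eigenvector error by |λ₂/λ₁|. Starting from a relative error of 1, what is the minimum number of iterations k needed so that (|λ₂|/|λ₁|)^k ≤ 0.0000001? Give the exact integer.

|λ₂/λ₁| = 4.78/8.31 = 0.57521
Need k ≥ ln(0.0000001) / ln(0.57521) = -16.1181 / -0.5530 ≈ 29.146
Smallest integer k satisfying the bound: 30

30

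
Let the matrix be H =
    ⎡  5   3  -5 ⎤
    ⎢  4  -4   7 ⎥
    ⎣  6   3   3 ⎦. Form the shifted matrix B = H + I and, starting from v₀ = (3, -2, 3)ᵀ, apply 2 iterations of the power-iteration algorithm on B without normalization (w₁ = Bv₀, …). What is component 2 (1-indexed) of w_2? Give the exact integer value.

39

B = H + I has rows (6, 3, -5); (4, -3, 7); (6, 3, 4)
w1 = Bv₀ = (-3, 39, 24)
w2 = Bw1 = (-21, 39, 195)
Requested component of w2: 39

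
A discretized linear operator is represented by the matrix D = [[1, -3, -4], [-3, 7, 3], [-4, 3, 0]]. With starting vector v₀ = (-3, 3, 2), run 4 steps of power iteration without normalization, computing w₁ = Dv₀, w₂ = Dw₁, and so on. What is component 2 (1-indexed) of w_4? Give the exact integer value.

w1 = Dv₀ = (-20, 36, 21)
w2 = Dw1 = (-212, 375, 188)
w3 = Dw2 = (-2089, 3825, 1973)
w4 = Dw3 = (-21456, 38961, 19831)
The requested component of w4 is 38961.

38961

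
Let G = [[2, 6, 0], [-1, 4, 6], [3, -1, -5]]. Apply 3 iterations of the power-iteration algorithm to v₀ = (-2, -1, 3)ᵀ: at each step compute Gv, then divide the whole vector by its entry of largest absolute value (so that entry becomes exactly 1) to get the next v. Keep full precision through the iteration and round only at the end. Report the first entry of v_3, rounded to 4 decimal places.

Gv0 = (-10.00000, 16.00000, -20.00000); divide by -20.00000 → v1 = (0.50000, -0.80000, 1.00000)
Gv1 = (-3.80000, 2.30000, -2.70000); divide by -3.80000 → v2 = (1.00000, -0.60526, 0.71053)
Gv2 = (-1.63158, 0.84211, 0.05263); divide by -1.63158 → v3 = (1.00000, -0.51613, -0.03226)
Requested entry of v3: -124/-124 = 1.0000

1.0000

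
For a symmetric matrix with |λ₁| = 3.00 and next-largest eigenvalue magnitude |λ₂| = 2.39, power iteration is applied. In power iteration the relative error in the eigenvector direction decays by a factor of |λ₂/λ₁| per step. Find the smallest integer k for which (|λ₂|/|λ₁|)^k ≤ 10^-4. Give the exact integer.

41

|λ₂/λ₁| = 2.39/3.00 = 0.79667
Need k ≥ ln(10^-4) / ln(0.79667) = -9.2103 / -0.2273 ≈ 40.517
Smallest integer k satisfying the bound: 41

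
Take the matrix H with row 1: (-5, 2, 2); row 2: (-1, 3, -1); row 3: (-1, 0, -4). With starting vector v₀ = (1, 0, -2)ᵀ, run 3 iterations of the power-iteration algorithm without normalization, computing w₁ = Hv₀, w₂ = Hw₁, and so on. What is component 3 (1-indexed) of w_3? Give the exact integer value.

15

w1 = Hv₀ = ((-5)·1 + 2·0 + 2·(-2); (-1)·1 + 3·0 + (-1)·(-2); (-1)·1 + 0·0 + (-4)·(-2)) = (-9, 1, 7)
w2 = Hw1 = ((-5)·(-9) + 2·1 + 2·7; (-1)·(-9) + 3·1 + (-1)·7; (-1)·(-9) + 0·1 + (-4)·7) = (61, 5, -19)
w3 = Hw2 = (-333, -27, 15)
The requested component of w3 is 15.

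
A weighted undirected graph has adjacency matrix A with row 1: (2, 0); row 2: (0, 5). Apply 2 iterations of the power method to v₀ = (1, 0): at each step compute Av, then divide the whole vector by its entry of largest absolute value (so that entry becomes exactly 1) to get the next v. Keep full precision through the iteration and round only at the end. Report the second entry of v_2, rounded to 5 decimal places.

Av0 = (2.000000, 0.000000); divide by 2.000000 → v1 = (1.000000, 0.000000)
Av1 = (2.000000, 0.000000); divide by 2.000000 → v2 = (1.000000, 0.000000)
Requested entry of v2: 0/4 = 0.00000

0.00000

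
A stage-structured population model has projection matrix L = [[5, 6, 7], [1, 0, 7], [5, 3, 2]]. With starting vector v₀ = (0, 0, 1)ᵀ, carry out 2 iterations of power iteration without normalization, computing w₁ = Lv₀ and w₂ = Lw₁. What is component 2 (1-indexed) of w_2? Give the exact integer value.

21

w1 = Lv₀ = (5·0 + 6·0 + 7·1; 1·0 + 0·0 + 7·1; 5·0 + 3·0 + 2·1) = (7, 7, 2)
w2 = Lw1 = (5·7 + 6·7 + 7·2; 1·7 + 0·7 + 7·2; 5·7 + 3·7 + 2·2) = (91, 21, 60)
The requested component of w2 is 21.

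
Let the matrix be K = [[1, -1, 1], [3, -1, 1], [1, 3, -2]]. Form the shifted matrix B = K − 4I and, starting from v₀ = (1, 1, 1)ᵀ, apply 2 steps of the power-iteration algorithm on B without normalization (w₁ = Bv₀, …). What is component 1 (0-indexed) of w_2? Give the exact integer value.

-6

B = K − 4I has rows (-3, -1, 1); (3, -5, 1); (1, 3, -6)
w1 = Bv₀ = (-3, -1, -2)
w2 = Bw1 = (8, -6, 6)
Requested component of w2: -6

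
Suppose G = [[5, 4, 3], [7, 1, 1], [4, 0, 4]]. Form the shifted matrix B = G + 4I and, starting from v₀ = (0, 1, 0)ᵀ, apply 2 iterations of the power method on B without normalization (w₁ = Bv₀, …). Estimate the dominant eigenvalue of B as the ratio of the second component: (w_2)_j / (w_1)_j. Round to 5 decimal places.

10.60000

B = G + 4I has rows (9, 4, 3); (7, 5, 1); (4, 0, 8)
w1 = Bv₀ = (9·0 + 4·1 + 3·0; 7·0 + 5·1 + 1·0; 4·0 + 0·1 + 8·0) = (4, 5, 0)
w2 = Bw1 = (9·4 + 4·5 + 3·0; 7·4 + 5·5 + 1·0; 4·4 + 0·5 + 8·0) = (56, 53, 16)
Ratio: 53/5 = 10.60000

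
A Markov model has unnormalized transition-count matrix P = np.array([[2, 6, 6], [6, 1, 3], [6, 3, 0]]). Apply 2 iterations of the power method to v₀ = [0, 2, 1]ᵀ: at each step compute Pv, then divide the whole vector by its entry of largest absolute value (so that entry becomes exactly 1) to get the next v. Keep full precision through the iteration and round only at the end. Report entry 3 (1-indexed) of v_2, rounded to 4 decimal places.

0.9389

Pv0 = (18.00000, 5.00000, 6.00000); divide by 18.00000 → v1 = (1.00000, 0.27778, 0.33333)
Pv1 = (5.66667, 7.27778, 6.83333); divide by 7.27778 → v2 = (0.77863, 1.00000, 0.93893)
Requested entry of v2: 123/131 = 0.9389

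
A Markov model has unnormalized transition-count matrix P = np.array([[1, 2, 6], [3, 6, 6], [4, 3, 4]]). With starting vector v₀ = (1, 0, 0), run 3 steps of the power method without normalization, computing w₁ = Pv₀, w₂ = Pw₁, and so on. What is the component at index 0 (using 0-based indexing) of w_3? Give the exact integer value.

w1 = Pv₀ = (1·1 + 2·0 + 6·0; 3·1 + 6·0 + 6·0; 4·1 + 3·0 + 4·0) = (1, 3, 4)
w2 = Pw1 = (1·1 + 2·3 + 6·4; 3·1 + 6·3 + 6·4; 4·1 + 3·3 + 4·4) = (31, 45, 29)
w3 = Pw2 = (295, 537, 375)
The requested component of w3 is 295.

295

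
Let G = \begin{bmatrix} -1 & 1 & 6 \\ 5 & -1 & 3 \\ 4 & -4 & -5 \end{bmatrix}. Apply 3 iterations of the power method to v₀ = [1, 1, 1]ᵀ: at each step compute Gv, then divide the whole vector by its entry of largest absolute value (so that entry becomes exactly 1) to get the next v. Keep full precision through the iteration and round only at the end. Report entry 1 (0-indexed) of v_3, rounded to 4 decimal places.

Gv0 = (6.00000, 7.00000, -5.00000); divide by 7.00000 → v1 = (0.85714, 1.00000, -0.71429)
Gv1 = (-4.14286, 1.14286, 3.00000); divide by -4.14286 → v2 = (1.00000, -0.27586, -0.72414)
Gv2 = (-5.62069, 3.10345, 8.72414); divide by 8.72414 → v3 = (-0.64427, 0.35573, 1.00000)
Requested entry of v3: -90/-253 = 0.3557

0.3557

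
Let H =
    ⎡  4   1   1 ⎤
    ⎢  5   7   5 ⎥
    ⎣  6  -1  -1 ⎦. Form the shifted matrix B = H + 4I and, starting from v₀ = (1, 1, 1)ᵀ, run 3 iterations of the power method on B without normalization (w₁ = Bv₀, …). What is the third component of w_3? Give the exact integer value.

B = H + 4I has rows (8, 1, 1); (5, 11, 5); (6, -1, 3)
w1 = Bv₀ = (8·1 + 1·1 + 1·1; 5·1 + 11·1 + 5·1; 6·1 + (-1)·1 + 3·1) = (10, 21, 8)
w2 = Bw1 = (8·10 + 1·21 + 1·8; 5·10 + 11·21 + 5·8; 6·10 + (-1)·21 + 3·8) = (109, 321, 63)
w3 = Bw2 = (1256, 4391, 522)
Requested component of w3: 522

522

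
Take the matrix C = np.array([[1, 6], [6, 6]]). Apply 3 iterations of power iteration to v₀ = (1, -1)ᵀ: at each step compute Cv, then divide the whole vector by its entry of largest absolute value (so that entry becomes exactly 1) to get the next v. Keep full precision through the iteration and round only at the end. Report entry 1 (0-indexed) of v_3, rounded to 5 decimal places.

1.00000

Cv0 = (-5.000000, 0.000000); divide by -5.000000 → v1 = (1.000000, 0.000000)
Cv1 = (1.000000, 6.000000); divide by 6.000000 → v2 = (0.166667, 1.000000)
Cv2 = (6.166667, 7.000000); divide by 7.000000 → v3 = (0.880952, 1.000000)
Requested entry of v3: -210/-210 = 1.00000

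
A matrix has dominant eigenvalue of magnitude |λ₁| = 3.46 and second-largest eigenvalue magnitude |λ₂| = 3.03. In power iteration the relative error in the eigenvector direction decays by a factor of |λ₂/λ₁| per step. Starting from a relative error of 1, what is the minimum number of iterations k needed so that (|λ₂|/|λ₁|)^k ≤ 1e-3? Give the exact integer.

53

|λ₂/λ₁| = 3.03/3.46 = 0.87572
Need k ≥ ln(1e-3) / ln(0.87572) = -6.9078 / -0.1327 ≈ 52.053
Smallest integer k satisfying the bound: 53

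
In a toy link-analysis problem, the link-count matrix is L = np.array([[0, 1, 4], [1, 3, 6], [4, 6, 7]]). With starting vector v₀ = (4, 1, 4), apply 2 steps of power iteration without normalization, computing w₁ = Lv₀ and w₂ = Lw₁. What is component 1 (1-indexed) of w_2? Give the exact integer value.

231

w1 = Lv₀ = (0·4 + 1·1 + 4·4; 1·4 + 3·1 + 6·4; 4·4 + 6·1 + 7·4) = (17, 31, 50)
w2 = Lw1 = (0·17 + 1·31 + 4·50; 1·17 + 3·31 + 6·50; 4·17 + 6·31 + 7·50) = (231, 410, 604)
The requested component of w2 is 231.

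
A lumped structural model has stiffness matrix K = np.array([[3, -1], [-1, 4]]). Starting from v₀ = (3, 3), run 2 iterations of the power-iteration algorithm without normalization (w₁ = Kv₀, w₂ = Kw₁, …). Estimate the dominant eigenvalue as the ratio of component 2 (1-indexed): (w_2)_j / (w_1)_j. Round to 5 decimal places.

λ ≈ 3.33333

w1 = Kv₀ = (6, 9)
w2 = Kw1 = (9, 30)
Ratio at component: 30 / 9 = 3.33333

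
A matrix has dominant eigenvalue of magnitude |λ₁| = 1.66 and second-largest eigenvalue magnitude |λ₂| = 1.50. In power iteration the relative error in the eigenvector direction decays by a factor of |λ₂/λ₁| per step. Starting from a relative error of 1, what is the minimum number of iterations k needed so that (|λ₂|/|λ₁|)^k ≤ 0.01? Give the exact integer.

46

|λ₂/λ₁| = 1.50/1.66 = 0.90361
Need k ≥ ln(0.01) / ln(0.90361) = -4.6052 / -0.1014 ≈ 45.437
Smallest integer k satisfying the bound: 46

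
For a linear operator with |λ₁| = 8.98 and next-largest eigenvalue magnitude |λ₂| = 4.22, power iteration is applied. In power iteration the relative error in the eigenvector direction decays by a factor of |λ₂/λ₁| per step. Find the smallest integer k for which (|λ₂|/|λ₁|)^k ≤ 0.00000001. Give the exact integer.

25

|λ₂/λ₁| = 4.22/8.98 = 0.46993
Need k ≥ ln(0.00000001) / ln(0.46993) = -18.4207 / -0.7552 ≈ 24.393
Smallest integer k satisfying the bound: 25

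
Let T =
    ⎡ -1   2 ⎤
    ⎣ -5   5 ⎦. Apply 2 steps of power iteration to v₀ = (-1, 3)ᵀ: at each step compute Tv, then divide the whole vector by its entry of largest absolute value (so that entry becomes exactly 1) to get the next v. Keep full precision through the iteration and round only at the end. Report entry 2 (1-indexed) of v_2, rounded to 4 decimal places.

Tv0 = (7.00000, 20.00000); divide by 20.00000 → v1 = (0.35000, 1.00000)
Tv1 = (1.65000, 3.25000); divide by 3.25000 → v2 = (0.50769, 1.00000)
Requested entry of v2: 65/65 = 1.0000

1.0000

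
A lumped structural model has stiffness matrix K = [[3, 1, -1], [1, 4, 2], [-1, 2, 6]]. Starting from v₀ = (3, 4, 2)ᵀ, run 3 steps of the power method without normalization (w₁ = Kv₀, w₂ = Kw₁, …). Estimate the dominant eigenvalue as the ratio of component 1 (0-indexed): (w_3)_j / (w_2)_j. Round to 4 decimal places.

w1 = Kv₀ = (11, 23, 17)
w2 = Kw1 = (39, 137, 137)
w3 = Kw2 = (117, 861, 1057)
Ratio at component: 861 / 137 = 6.2847

6.2847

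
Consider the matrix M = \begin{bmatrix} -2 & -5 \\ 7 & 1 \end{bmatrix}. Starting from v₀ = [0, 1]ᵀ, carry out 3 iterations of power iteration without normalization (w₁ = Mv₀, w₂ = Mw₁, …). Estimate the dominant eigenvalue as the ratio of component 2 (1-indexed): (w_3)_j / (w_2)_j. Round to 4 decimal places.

λ ≈ -0.0294

w1 = Mv₀ = ((-2)·0 + (-5)·1; 7·0 + 1·1) = (-5, 1)
w2 = Mw1 = ((-2)·(-5) + (-5)·1; 7·(-5) + 1·1) = (5, -34)
w3 = Mw2 = (160, 1)
Ratio at component: 1 / -34 = -0.0294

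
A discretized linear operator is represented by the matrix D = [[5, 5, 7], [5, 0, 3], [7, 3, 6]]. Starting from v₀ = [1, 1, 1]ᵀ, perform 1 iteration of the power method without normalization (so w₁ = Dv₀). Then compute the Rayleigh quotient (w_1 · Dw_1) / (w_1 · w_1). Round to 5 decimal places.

w1 = Dv₀ = (17, 8, 16)
Dw1 = (237, 133, 239)
w1·Dw1 = 17·237 + 8·133 + 16·239 = 8917; w1·w1 = 17·17 + 8·8 + 16·16 = 609
λ ≈ 8917/609 = 14.64204

14.64204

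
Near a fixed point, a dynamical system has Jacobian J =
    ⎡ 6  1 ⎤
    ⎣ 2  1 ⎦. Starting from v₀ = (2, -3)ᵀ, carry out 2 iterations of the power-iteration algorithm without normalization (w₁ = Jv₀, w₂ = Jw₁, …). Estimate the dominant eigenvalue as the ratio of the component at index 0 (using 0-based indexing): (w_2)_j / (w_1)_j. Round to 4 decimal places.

6.1111

w1 = Jv₀ = (9, 1)
w2 = Jw1 = (55, 19)
Ratio at component: 55 / 9 = 6.1111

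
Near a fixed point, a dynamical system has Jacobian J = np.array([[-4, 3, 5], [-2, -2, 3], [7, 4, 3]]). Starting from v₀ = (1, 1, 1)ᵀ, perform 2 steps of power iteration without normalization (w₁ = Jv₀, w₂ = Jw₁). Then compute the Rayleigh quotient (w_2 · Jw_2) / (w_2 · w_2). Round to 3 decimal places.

7.141

w1 = Jv₀ = (4, -1, 14)
w2 = Jw1 = (51, 36, 66)
Jw2 = (234, 24, 699)
w2·Jw2 = 51·234 + 36·24 + 66·699 = 58932; w2·w2 = 51·51 + 36·36 + 66·66 = 8253
λ ≈ 58932/8253 = 7.141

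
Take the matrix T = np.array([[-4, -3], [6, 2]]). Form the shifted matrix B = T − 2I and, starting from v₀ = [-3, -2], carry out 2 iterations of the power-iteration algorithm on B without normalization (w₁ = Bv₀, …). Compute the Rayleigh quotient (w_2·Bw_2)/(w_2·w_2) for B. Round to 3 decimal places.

B = T − 2I has rows (-6, -3); (6, 0)
w1 = Bv₀ = (24, -18)
w2 = Bw1 = (-90, 144)
Bw2 = (108, -540)
w2·Bw2 = -87480; w2·w2 = 28836; μ ≈ -87480/28836 = -3.034

μ ≈ -3.034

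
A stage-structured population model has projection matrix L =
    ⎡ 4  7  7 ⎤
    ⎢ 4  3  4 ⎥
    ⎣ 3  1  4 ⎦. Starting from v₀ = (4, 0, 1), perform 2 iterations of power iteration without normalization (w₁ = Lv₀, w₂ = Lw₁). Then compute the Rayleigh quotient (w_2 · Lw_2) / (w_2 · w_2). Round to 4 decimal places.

11.7614

w1 = Lv₀ = (4·4 + 7·0 + 7·1; 4·4 + 3·0 + 4·1; 3·4 + 1·0 + 4·1) = (23, 20, 16)
w2 = Lw1 = (4·23 + 7·20 + 7·16; 4·23 + 3·20 + 4·16; 3·23 + 1·20 + 4·16) = (344, 216, 153)
Lw2 = (3959, 2636, 1860)
w2·Lw2 = 344·3959 + 216·2636 + 153·1860 = 2215852; w2·w2 = 344·344 + 216·216 + 153·153 = 188401
λ ≈ 2215852/188401 = 11.7614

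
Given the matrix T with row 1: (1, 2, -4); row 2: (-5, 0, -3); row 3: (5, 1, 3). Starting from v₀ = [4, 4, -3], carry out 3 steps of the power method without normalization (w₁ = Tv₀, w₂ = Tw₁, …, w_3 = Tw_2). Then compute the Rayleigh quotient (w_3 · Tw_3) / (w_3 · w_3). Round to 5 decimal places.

0.46786

w1 = Tv₀ = (24, -11, 15)
w2 = Tw1 = (-58, -165, 154)
w3 = Tw2 = (-1004, -172, 7)
Tw3 = (-1376, 4999, -5171)
w3·Tw3 = (-1004)·(-1376) + (-172)·4999 + 7·(-5171) = 485479; w3·w3 = (-1004)·(-1004) + (-172)·(-172) + 7·7 = 1037649
λ ≈ 485479/1037649 = 0.46786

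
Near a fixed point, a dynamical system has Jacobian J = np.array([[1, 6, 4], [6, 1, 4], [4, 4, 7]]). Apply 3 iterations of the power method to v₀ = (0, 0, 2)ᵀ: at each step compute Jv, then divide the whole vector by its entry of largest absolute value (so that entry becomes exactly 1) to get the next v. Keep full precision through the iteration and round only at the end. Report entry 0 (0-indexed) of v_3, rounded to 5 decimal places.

0.70542

Jv0 = (8.000000, 8.000000, 14.000000); divide by 14.000000 → v1 = (0.571429, 0.571429, 1.000000)
Jv1 = (8.000000, 8.000000, 11.571429); divide by 11.571429 → v2 = (0.691358, 0.691358, 1.000000)
Jv2 = (8.839506, 8.839506, 12.530864); divide by 12.530864 → v3 = (0.705419, 0.705419, 1.000000)
Requested entry of v3: 1432/2030 = 0.70542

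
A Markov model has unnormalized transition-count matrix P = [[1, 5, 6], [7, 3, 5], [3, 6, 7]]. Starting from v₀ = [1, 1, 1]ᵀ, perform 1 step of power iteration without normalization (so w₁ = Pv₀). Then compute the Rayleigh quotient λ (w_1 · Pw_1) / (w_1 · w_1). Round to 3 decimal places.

λ ≈ 14.622

w1 = Pv₀ = (1·1 + 5·1 + 6·1; 7·1 + 3·1 + 5·1; 3·1 + 6·1 + 7·1) = (12, 15, 16)
Pw1 = (183, 209, 238)
w1·Pw1 = 12·183 + 15·209 + 16·238 = 9139; w1·w1 = 12·12 + 15·15 + 16·16 = 625
λ ≈ 9139/625 = 14.622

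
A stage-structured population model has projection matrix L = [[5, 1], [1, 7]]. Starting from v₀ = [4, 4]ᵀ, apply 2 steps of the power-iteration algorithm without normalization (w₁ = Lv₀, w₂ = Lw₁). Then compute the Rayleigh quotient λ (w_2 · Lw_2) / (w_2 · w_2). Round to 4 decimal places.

λ ≈ 7.3449

w1 = Lv₀ = (24, 32)
w2 = Lw1 = (152, 248)
Lw2 = (1008, 1888)
w2·Lw2 = 152·1008 + 248·1888 = 621440; w2·w2 = 152·152 + 248·248 = 84608
λ ≈ 621440/84608 = 7.3449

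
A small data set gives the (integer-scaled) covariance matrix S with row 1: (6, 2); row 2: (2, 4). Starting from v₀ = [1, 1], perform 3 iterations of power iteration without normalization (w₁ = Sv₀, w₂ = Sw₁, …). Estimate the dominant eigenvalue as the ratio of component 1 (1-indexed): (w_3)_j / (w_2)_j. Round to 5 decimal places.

w1 = Sv₀ = (8, 6)
w2 = Sw1 = (60, 40)
w3 = Sw2 = (440, 280)
Ratio at component: 440 / 60 = 7.33333

λ ≈ 7.33333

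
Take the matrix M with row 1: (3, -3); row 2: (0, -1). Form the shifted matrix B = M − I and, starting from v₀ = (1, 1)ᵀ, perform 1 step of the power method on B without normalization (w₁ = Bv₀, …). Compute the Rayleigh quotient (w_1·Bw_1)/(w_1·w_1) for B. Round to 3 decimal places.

B = M − I has rows (2, -3); (0, -2)
w1 = Bv₀ = (2·1 + (-3)·1; 0·1 + (-2)·1) = (-1, -2)
Bw1 = (4, 4)
w1·Bw1 = -12; w1·w1 = 5; μ ≈ -12/5 = -2.400

-2.400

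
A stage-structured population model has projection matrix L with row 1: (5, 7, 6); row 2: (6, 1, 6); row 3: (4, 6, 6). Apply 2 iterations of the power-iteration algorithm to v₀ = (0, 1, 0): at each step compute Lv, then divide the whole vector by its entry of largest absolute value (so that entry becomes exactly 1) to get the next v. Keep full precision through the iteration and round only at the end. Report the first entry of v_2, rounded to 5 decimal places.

0.98734

Lv0 = (7.000000, 1.000000, 6.000000); divide by 7.000000 → v1 = (1.000000, 0.142857, 0.857143)
Lv1 = (11.142857, 11.285714, 10.000000); divide by 11.285714 → v2 = (0.987342, 1.000000, 0.886076)
Requested entry of v2: 78/79 = 0.98734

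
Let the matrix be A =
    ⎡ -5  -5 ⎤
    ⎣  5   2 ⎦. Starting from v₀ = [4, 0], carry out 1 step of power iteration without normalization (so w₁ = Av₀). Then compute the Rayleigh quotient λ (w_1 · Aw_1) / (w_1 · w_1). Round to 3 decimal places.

λ ≈ -1.500

w1 = Av₀ = (-20, 20)
Aw1 = (0, -60)
w1·Aw1 = (-20)·0 + 20·(-60) = -1200; w1·w1 = (-20)·(-20) + 20·20 = 800
λ ≈ -1200/800 = -1.500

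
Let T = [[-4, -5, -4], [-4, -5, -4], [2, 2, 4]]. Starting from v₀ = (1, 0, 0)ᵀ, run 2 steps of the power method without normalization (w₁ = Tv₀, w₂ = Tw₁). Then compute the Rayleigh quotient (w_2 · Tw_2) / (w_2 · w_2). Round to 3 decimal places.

w1 = Tv₀ = ((-4)·1 + (-5)·0 + (-4)·0; (-4)·1 + (-5)·0 + (-4)·0; 2·1 + 2·0 + 4·0) = (-4, -4, 2)
w2 = Tw1 = ((-4)·(-4) + (-5)·(-4) + (-4)·2; (-4)·(-4) + (-5)·(-4) + (-4)·2; 2·(-4) + 2·(-4) + 4·2) = (28, 28, -8)
Tw2 = (-220, -220, 80)
w2·Tw2 = 28·(-220) + 28·(-220) + (-8)·80 = -12960; w2·w2 = 28·28 + 28·28 + (-8)·(-8) = 1632
λ ≈ -12960/1632 = -7.941

λ ≈ -7.941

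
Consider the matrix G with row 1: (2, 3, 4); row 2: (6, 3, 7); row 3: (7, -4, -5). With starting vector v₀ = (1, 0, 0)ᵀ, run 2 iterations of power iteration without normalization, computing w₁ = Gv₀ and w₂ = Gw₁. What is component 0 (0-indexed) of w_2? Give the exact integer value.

w1 = Gv₀ = (2·1 + 3·0 + 4·0; 6·1 + 3·0 + 7·0; 7·1 + (-4)·0 + (-5)·0) = (2, 6, 7)
w2 = Gw1 = (2·2 + 3·6 + 4·7; 6·2 + 3·6 + 7·7; 7·2 + (-4)·6 + (-5)·7) = (50, 79, -45)
The requested component of w2 is 50.

50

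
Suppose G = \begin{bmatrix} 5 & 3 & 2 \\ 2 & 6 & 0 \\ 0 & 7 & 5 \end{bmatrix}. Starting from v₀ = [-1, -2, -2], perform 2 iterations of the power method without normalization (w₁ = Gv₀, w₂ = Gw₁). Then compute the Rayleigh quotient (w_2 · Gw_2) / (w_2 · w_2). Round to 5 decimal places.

λ ≈ 9.02245

w1 = Gv₀ = (5·(-1) + 3·(-2) + 2·(-2); 2·(-1) + 6·(-2) + 0·(-2); 0·(-1) + 7·(-2) + 5·(-2)) = (-15, -14, -24)
w2 = Gw1 = (5·(-15) + 3·(-14) + 2·(-24); 2·(-15) + 6·(-14) + 0·(-24); 0·(-15) + 7·(-14) + 5·(-24)) = (-165, -114, -218)
Gw2 = (-1603, -1014, -1888)
w2·Gw2 = (-165)·(-1603) + (-114)·(-1014) + (-218)·(-1888) = 791675; w2·w2 = (-165)·(-165) + (-114)·(-114) + (-218)·(-218) = 87745
λ ≈ 791675/87745 = 9.02245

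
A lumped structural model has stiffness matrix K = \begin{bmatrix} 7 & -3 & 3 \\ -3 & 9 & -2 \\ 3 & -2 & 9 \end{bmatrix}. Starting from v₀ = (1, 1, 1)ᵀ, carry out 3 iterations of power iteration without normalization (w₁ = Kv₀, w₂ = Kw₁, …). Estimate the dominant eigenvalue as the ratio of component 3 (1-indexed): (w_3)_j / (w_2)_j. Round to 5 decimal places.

λ ≈ 11.04854

w1 = Kv₀ = (7·1 + (-3)·1 + 3·1; (-3)·1 + 9·1 + (-2)·1; 3·1 + (-2)·1 + 9·1) = (7, 4, 10)
w2 = Kw1 = (7·7 + (-3)·4 + 3·10; (-3)·7 + 9·4 + (-2)·10; 3·7 + (-2)·4 + 9·10) = (67, -5, 103)
w3 = Kw2 = (793, -452, 1138)
Ratio at component: 1138 / 103 = 11.04854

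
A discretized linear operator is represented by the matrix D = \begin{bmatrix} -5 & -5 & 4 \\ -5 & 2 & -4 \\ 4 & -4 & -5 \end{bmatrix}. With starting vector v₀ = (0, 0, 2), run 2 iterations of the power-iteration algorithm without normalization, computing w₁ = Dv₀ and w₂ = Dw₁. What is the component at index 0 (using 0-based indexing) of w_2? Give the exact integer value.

w1 = Dv₀ = ((-5)·0 + (-5)·0 + 4·2; (-5)·0 + 2·0 + (-4)·2; 4·0 + (-4)·0 + (-5)·2) = (8, -8, -10)
w2 = Dw1 = ((-5)·8 + (-5)·(-8) + 4·(-10); (-5)·8 + 2·(-8) + (-4)·(-10); 4·8 + (-4)·(-8) + (-5)·(-10)) = (-40, -16, 114)
The requested component of w2 is -40.

-40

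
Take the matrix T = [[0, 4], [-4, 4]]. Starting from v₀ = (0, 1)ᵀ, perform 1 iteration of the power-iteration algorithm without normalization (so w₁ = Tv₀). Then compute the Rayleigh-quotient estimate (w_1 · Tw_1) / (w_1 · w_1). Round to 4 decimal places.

λ ≈ 2.0000

w1 = Tv₀ = (0·0 + 4·1; (-4)·0 + 4·1) = (4, 4)
Tw1 = (16, 0)
w1·Tw1 = 4·16 + 4·0 = 64; w1·w1 = 4·4 + 4·4 = 32
λ ≈ 64/32 = 2.0000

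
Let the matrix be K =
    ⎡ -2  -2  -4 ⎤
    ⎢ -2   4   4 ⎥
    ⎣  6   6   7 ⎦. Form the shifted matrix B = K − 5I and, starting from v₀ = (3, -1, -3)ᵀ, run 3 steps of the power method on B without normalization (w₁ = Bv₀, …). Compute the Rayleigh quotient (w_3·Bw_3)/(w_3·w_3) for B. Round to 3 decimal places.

μ ≈ -4.589

B = K − 5I has rows (-7, -2, -4); (-2, -1, 4); (6, 6, 2)
w1 = Bv₀ = ((-7)·3 + (-2)·(-1) + (-4)·(-3); (-2)·3 + (-1)·(-1) + 4·(-3); 6·3 + 6·(-1) + 2·(-3)) = (-7, -17, 6)
w2 = Bw1 = ((-7)·(-7) + (-2)·(-17) + (-4)·6; (-2)·(-7) + (-1)·(-17) + 4·6; 6·(-7) + 6·(-17) + 2·6) = (59, 55, -132)
w3 = Bw2 = (5, -701, 420)
Bw3 = (-313, 2371, -3336)
w3·Bw3 = -3064756; w3·w3 = 667826; μ ≈ -3064756/667826 = -4.589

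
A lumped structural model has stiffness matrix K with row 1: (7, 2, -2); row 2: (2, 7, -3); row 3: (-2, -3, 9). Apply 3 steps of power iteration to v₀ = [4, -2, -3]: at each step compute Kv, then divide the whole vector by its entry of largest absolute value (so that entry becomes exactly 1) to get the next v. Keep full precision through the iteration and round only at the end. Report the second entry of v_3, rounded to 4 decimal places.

-0.6748

Kv0 = (30.00000, 3.00000, -29.00000); divide by 30.00000 → v1 = (1.00000, 0.10000, -0.96667)
Kv1 = (9.13333, 5.60000, -11.00000); divide by -11.00000 → v2 = (-0.83030, -0.50909, 1.00000)
Kv2 = (-8.83030, -8.22424, 12.18788); divide by 12.18788 → v3 = (-0.72452, -0.67479, 1.00000)
Requested entry of v3: 2714/-4022 = -0.6748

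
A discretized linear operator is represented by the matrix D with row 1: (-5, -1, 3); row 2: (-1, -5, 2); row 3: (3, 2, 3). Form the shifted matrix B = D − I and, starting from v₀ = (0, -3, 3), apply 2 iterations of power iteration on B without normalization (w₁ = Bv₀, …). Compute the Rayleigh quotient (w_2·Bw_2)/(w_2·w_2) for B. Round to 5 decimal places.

μ ≈ -7.82979

B = D − I has rows (-6, -1, 3); (-1, -6, 2); (3, 2, 2)
w1 = Bv₀ = (12, 24, 0)
w2 = Bw1 = (-96, -156, 84)
Bw2 = (984, 1200, -432)
w2·Bw2 = -317952; w2·w2 = 40608; μ ≈ -317952/40608 = -7.82979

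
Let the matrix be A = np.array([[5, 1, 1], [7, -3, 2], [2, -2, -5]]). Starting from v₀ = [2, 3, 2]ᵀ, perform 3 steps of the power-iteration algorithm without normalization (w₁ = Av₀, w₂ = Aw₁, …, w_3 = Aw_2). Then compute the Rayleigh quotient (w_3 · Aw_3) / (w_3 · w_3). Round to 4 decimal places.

w1 = Av₀ = (5·2 + 1·3 + 1·2; 7·2 + (-3)·3 + 2·2; 2·2 + (-2)·3 + (-5)·2) = (15, 9, -12)
w2 = Aw1 = (5·15 + 1·9 + 1·(-12); 7·15 + (-3)·9 + 2·(-12); 2·15 + (-2)·9 + (-5)·(-12)) = (72, 54, 72)
w3 = Aw2 = (486, 486, -324)
Aw3 = (2592, 1296, 1620)
w3·Aw3 = 486·2592 + 486·1296 + (-324)·1620 = 1364688; w3·w3 = 486·486 + 486·486 + (-324)·(-324) = 577368
λ ≈ 1364688/577368 = 2.3636

2.3636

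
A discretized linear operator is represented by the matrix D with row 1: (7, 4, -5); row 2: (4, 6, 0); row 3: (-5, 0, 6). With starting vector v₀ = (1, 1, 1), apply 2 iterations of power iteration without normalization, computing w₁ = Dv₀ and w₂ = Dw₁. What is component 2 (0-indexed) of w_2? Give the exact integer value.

-24

w1 = Dv₀ = (7·1 + 4·1 + (-5)·1; 4·1 + 6·1 + 0·1; (-5)·1 + 0·1 + 6·1) = (6, 10, 1)
w2 = Dw1 = (7·6 + 4·10 + (-5)·1; 4·6 + 6·10 + 0·1; (-5)·6 + 0·10 + 6·1) = (77, 84, -24)
The requested component of w2 is -24.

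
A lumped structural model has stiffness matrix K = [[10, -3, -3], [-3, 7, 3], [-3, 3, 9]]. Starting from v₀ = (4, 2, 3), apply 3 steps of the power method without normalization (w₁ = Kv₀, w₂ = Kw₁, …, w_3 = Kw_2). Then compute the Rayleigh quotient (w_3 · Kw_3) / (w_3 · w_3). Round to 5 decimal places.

6.69349

w1 = Kv₀ = (10·4 + (-3)·2 + (-3)·3; (-3)·4 + 7·2 + 3·3; (-3)·4 + 3·2 + 9·3) = (25, 11, 21)
w2 = Kw1 = (10·25 + (-3)·11 + (-3)·21; (-3)·25 + 7·11 + 3·21; (-3)·25 + 3·11 + 9·21) = (154, 65, 147)
w3 = Kw2 = (904, 434, 1056)
Kw3 = (4570, 3494, 8094)
w3·Kw3 = 904·4570 + 434·3494 + 1056·8094 = 14194940; w3·w3 = 904·904 + 434·434 + 1056·1056 = 2120708
λ ≈ 14194940/2120708 = 6.69349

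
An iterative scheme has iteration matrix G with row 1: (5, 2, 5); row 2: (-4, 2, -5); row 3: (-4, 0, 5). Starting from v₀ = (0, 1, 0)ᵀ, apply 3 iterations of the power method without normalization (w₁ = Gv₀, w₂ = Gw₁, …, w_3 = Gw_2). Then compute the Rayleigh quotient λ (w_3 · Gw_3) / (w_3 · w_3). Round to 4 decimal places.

w1 = Gv₀ = (2, 2, 0)
w2 = Gw1 = (14, -4, -8)
w3 = Gw2 = (22, -24, -96)
Gw3 = (-418, 344, -568)
w3·Gw3 = 22·(-418) + (-24)·344 + (-96)·(-568) = 37076; w3·w3 = 22·22 + (-24)·(-24) + (-96)·(-96) = 10276
λ ≈ 37076/10276 = 3.6080

λ ≈ 3.6080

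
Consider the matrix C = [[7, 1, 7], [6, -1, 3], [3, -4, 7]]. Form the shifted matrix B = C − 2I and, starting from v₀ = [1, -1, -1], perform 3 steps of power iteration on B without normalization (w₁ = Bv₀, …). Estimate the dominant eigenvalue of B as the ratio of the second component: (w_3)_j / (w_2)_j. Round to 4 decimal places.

B = C − 2I has rows (5, 1, 7); (6, -3, 3); (3, -4, 5)
w1 = Bv₀ = (5·1 + 1·(-1) + 7·(-1); 6·1 + (-3)·(-1) + 3·(-1); 3·1 + (-4)·(-1) + 5·(-1)) = (-3, 6, 2)
w2 = Bw1 = (5·(-3) + 1·6 + 7·2; 6·(-3) + (-3)·6 + 3·2; 3·(-3) + (-4)·6 + 5·2) = (5, -30, -23)
w3 = Bw2 = (-166, 51, 20)
Ratio: 51/-30 = -1.7000

-1.7000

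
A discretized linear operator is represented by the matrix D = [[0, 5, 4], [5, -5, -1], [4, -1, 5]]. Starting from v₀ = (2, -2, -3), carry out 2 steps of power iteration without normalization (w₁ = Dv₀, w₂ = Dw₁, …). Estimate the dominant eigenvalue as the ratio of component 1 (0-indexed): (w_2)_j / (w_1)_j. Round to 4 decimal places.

-9.5652

w1 = Dv₀ = (0·2 + 5·(-2) + 4·(-3); 5·2 + (-5)·(-2) + (-1)·(-3); 4·2 + (-1)·(-2) + 5·(-3)) = (-22, 23, -5)
w2 = Dw1 = (0·(-22) + 5·23 + 4·(-5); 5·(-22) + (-5)·23 + (-1)·(-5); 4·(-22) + (-1)·23 + 5·(-5)) = (95, -220, -136)
Ratio at component: -220 / 23 = -9.5652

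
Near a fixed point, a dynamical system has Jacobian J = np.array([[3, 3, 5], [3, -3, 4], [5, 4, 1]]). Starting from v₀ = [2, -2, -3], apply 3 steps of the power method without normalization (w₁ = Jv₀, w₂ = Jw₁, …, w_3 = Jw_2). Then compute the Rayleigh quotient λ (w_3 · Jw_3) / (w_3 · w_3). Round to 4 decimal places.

w1 = Jv₀ = (-15, 0, -1)
w2 = Jw1 = (-50, -49, -76)
w3 = Jw2 = (-677, -307, -522)
Jw3 = (-5562, -3198, -5135)
w3·Jw3 = (-677)·(-5562) + (-307)·(-3198) + (-522)·(-5135) = 7427730; w3·w3 = (-677)·(-677) + (-307)·(-307) + (-522)·(-522) = 825062
λ ≈ 7427730/825062 = 9.0026

λ ≈ 9.0026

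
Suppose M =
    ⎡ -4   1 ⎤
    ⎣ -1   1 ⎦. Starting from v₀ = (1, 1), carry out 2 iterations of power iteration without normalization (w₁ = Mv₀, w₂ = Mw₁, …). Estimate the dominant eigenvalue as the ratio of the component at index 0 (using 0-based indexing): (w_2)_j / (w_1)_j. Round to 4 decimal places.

w1 = Mv₀ = ((-4)·1 + 1·1; (-1)·1 + 1·1) = (-3, 0)
w2 = Mw1 = ((-4)·(-3) + 1·0; (-1)·(-3) + 1·0) = (12, 3)
Ratio at component: 12 / -3 = -4.0000

-4.0000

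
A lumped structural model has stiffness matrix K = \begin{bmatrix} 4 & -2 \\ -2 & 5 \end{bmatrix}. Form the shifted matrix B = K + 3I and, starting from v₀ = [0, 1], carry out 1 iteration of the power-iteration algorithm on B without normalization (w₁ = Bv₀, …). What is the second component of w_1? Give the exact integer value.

8

B = K + 3I has rows (7, -2); (-2, 8)
w1 = Bv₀ = (7·0 + (-2)·1; (-2)·0 + 8·1) = (-2, 8)
Requested component of w1: 8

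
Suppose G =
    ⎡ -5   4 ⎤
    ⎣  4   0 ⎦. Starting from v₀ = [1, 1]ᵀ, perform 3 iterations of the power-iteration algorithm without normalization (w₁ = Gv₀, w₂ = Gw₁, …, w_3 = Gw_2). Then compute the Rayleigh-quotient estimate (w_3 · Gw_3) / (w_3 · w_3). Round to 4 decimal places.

w1 = Gv₀ = ((-5)·1 + 4·1; 4·1 + 0·1) = (-1, 4)
w2 = Gw1 = ((-5)·(-1) + 4·4; 4·(-1) + 0·4) = (21, -4)
w3 = Gw2 = (-121, 84)
Gw3 = (941, -484)
w3·Gw3 = (-121)·941 + 84·(-484) = -154517; w3·w3 = (-121)·(-121) + 84·84 = 21697
λ ≈ -154517/21697 = -7.1216

λ ≈ -7.1216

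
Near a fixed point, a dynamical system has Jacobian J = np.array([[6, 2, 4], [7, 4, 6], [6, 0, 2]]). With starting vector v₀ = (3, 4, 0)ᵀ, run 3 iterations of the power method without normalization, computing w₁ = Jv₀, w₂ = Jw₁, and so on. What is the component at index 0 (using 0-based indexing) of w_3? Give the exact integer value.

3456

w1 = Jv₀ = (26, 37, 18)
w2 = Jw1 = (302, 438, 192)
w3 = Jw2 = (3456, 5018, 2196)
The requested component of w3 is 3456.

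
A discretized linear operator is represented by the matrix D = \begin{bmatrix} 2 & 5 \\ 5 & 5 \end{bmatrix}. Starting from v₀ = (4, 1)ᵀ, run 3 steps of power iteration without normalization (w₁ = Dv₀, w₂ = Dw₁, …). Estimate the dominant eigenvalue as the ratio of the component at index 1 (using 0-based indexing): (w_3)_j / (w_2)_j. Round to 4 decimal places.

w1 = Dv₀ = (13, 25)
w2 = Dw1 = (151, 190)
w3 = Dw2 = (1252, 1705)
Ratio at component: 1705 / 190 = 8.9737

8.9737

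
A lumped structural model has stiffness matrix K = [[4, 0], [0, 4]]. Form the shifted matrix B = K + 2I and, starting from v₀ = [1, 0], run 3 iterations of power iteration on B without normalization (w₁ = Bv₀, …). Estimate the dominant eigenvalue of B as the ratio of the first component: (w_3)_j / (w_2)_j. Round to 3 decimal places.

μ ≈ 6.000

B = K + 2I has rows (6, 0); (0, 6)
w1 = Bv₀ = (6·1 + 0·0; 0·1 + 6·0) = (6, 0)
w2 = Bw1 = (6·6 + 0·0; 0·6 + 6·0) = (36, 0)
w3 = Bw2 = (216, 0)
Ratio: 216/36 = 6.000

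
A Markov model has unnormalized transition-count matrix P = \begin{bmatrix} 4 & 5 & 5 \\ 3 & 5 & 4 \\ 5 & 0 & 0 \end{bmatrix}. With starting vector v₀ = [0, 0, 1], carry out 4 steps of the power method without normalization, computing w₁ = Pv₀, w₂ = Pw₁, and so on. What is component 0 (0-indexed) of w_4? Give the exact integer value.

4815

w1 = Pv₀ = (4·0 + 5·0 + 5·1; 3·0 + 5·0 + 4·1; 5·0 + 0·0 + 0·1) = (5, 4, 0)
w2 = Pw1 = (4·5 + 5·4 + 5·0; 3·5 + 5·4 + 4·0; 5·5 + 0·4 + 0·0) = (40, 35, 25)
w3 = Pw2 = (460, 395, 200)
w4 = Pw3 = (4815, 4155, 2300)
The requested component of w4 is 4815.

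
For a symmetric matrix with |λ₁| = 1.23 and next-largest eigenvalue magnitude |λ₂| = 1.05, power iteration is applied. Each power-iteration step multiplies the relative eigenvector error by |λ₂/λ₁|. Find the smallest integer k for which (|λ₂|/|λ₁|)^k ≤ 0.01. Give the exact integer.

30

|λ₂/λ₁| = 1.05/1.23 = 0.85366
Need k ≥ ln(0.01) / ln(0.85366) = -4.6052 / -0.1582 ≈ 29.105
Smallest integer k satisfying the bound: 30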